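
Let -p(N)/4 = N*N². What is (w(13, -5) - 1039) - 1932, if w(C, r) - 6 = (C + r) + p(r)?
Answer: -2457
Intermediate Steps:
p(N) = -4*N³ (p(N) = -4*N*N² = -4*N³)
w(C, r) = 6 + C + r - 4*r³ (w(C, r) = 6 + ((C + r) - 4*r³) = 6 + (C + r - 4*r³) = 6 + C + r - 4*r³)
(w(13, -5) - 1039) - 1932 = ((6 + 13 - 5 - 4*(-5)³) - 1039) - 1932 = ((6 + 13 - 5 - 4*(-125)) - 1039) - 1932 = ((6 + 13 - 5 + 500) - 1039) - 1932 = (514 - 1039) - 1932 = -525 - 1932 = -2457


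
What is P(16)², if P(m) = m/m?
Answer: 1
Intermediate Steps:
P(m) = 1
P(16)² = 1² = 1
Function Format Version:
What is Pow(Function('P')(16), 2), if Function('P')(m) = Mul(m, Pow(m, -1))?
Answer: 1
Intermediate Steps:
Function('P')(m) = 1
Pow(Function('P')(16), 2) = Pow(1, 2) = 1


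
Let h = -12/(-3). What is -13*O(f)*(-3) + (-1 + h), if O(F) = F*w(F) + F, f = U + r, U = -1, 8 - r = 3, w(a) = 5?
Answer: 939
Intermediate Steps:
h = 4 (h = -12*(-1/3) = 4)
r = 5 (r = 8 - 1*3 = 8 - 3 = 5)
f = 4 (f = -1 + 5 = 4)
O(F) = 6*F (O(F) = F*5 + F = 5*F + F = 6*F)
-13*O(f)*(-3) + (-1 + h) = -13*6*4*(-3) + (-1 + 4) = -312*(-3) + 3 = -13*(-72) + 3 = 936 + 3 = 939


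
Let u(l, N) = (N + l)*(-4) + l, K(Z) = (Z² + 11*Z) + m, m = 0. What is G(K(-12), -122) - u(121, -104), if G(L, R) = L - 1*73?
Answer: -114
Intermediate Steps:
K(Z) = Z² + 11*Z (K(Z) = (Z² + 11*Z) + 0 = Z² + 11*Z)
G(L, R) = -73 + L (G(L, R) = L - 73 = -73 + L)
u(l, N) = -4*N - 3*l (u(l, N) = (-4*N - 4*l) + l = -4*N - 3*l)
G(K(-12), -122) - u(121, -104) = (-73 - 12*(11 - 12)) - (-4*(-104) - 3*121) = (-73 - 12*(-1)) - (416 - 363) = (-73 + 12) - 1*53 = -61 - 53 = -114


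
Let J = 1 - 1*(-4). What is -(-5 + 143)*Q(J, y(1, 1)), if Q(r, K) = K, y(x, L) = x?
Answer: -138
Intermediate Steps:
J = 5 (J = 1 + 4 = 5)
-(-5 + 143)*Q(J, y(1, 1)) = -(-5 + 143) = -138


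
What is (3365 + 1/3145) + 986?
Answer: 13683896/3145 ≈ 4351.0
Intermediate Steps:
(3365 + 1/3145) + 986 = 10582926/3145 + 986 = 13683896/3145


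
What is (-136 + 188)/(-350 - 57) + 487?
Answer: 198157/407 ≈ 486.87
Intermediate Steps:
(-136 + 188)/(-350 - 57) + 487 = 52/(-407) + 487 = -1/407*52 + 487 = -52/407 + 487 = 198157/407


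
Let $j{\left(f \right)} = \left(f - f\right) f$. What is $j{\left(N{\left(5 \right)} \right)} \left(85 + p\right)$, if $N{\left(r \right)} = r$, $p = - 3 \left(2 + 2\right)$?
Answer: $0$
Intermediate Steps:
$p = -12$ ($p = \left(-3\right) 4 = -12$)
$j{\left(f \right)} = 0$ ($j{\left(f \right)} = 0 f = 0$)
$j{\left(N{\left(5 \right)} \right)} \left(85 + p\right) = 0 \left(85 - 12\right) = 0 \cdot 73 = 0$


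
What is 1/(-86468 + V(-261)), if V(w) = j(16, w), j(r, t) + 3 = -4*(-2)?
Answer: -1/86463 ≈ -1.1566e-5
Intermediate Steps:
j(r, t) = 5 (j(r, t) = -3 - 4*(-2) = -3 + 8 = 5)
V(w) = 5
1/(-86468 + V(-261)) = 1/(-86468 + 5) = 1/(-86463) = -1/86463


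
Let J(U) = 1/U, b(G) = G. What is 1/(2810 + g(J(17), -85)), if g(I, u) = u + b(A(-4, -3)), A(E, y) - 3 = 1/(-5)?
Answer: 5/13639 ≈ 0.00036660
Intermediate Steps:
A(E, y) = 14/5 (A(E, y) = 3 + 1/(-5) = 3 - 1/5 = 14/5)
g(I, u) = 14/5 + u (g(I, u) = u + 14/5 = 14/5 + u)
1/(2810 + g(J(17), -85)) = 1/(2810 + (14/5 - 85)) = 1/(2810 - 411/5) = 1/(13639/5) = 5/13639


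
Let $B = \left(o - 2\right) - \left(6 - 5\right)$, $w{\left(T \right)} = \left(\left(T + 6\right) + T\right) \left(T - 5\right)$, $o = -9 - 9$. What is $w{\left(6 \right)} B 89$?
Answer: $-33642$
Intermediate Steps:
$o = -18$
$w{\left(T \right)} = \left(-5 + T\right) \left(6 + 2 T\right)$ ($w{\left(T \right)} = \left(\left(6 + T\right) + T\right) \left(-5 + T\right) = \left(6 + 2 T\right) \left(-5 + T\right) = \left(-5 + T\right) \left(6 + 2 T\right)$)
$B = -21$ ($B = \left(-18 - 2\right) - \left(6 - 5\right) = -20 - 1 = -21$)
$w{\left(6 \right)} B 89 = \left(-30 - 24 + 2 \cdot 6^{2}\right) \left(-21\right) 89 = \left(-30 - 24 + 2 \cdot 36\right) \left(-21\right) 89 = \left(-30 - 24 + 72\right) \left(-21\right) 89 = 18 \left(-21\right) 89 = \left(-378\right) 89 = -33642$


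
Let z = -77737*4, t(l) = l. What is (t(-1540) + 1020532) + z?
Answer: 708044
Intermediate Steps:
z = -310948
(t(-1540) + 1020532) + z = (-1540 + 1020532) - 310948 = 1018992 - 310948 = 708044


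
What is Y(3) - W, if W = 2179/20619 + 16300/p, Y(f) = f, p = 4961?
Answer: -40027142/102290859 ≈ -0.39131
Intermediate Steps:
W = 346899719/102290859 (W = 2179/20619 + 16300/4961 = 346899719/102290859 ≈ 3.3913)
Y(3) - W = 3 - 1*346899719/102290859 = 3 - 346899719/102290859 = -40027142/102290859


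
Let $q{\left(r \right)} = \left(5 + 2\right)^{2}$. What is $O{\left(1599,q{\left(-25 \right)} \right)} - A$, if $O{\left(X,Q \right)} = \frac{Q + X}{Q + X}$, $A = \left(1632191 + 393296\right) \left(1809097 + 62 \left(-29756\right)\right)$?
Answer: $72461797426$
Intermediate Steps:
$q{\left(r \right)} = 49$ ($q{\left(r \right)} = 7^{2} = 49$)
$A = -72461797425$ ($A = 2025487 \left(1809097 - 1844872\right) = 2025487 \left(-35775\right) = -72461797425$)
$O{\left(X,Q \right)} = 1$
$O{\left(1599,q{\left(-25 \right)} \right)} - A = 1 - -72461797425 = 1 + 72461797425 = 72461797426$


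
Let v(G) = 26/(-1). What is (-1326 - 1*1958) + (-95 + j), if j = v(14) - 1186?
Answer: -4591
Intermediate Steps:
v(G) = -26 (v(G) = 26*(-1) = -26)
j = -1212 (j = -26 - 1186 = -1212)
(-1326 - 1*1958) + (-95 + j) = (-1326 - 1*1958) + (-95 - 1212) = (-1326 - 1958) - 1307 = -3284 - 1307 = -4591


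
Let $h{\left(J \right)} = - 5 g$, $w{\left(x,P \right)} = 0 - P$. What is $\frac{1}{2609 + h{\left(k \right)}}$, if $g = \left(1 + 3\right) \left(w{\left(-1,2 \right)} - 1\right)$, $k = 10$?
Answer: $\frac{1}{2669} \approx 0.00037467$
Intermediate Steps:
$w{\left(x,P \right)} = - P$
$g = -12$ ($g = \left(1 + 3\right) \left(\left(-1\right) 2 - 1\right) = 4 \left(-2 - 1\right) = 4 \left(-3\right) = -12$)
$h{\left(J \right)} = 60$ ($h{\left(J \right)} = \left(-5\right) \left(-12\right) = 60$)
$\frac{1}{2609 + h{\left(k \right)}} = \frac{1}{2609 + 60} = \frac{1}{2669}$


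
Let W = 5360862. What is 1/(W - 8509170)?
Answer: -1/3148308 ≈ -3.1763e-7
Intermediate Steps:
1/(W - 8509170) = 1/(5360862 - 8509170) = 1/(-3148308) = -1/3148308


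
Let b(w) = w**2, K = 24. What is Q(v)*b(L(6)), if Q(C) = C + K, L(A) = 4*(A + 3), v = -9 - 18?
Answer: -3888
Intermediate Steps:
v = -27
L(A) = 12 + 4*A (L(A) = 4*(3 + A) = 12 + 4*A)
Q(C) = 24 + C (Q(C) = C + 24 = 24 + C)
Q(v)*b(L(6)) = (24 - 27)*(12 + 4*6)**2 = -3*(12 + 24)**2 = -3*36**2 = -3*1296 = -3888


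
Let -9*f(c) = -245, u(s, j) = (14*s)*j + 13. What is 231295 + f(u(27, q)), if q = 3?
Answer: 2081900/9 ≈ 2.3132e+5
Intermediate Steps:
u(s, j) = 13 + 14*j*s (u(s, j) = 14*j*s + 13 = 13 + 14*j*s)
f(c) = 245/9 (f(c) = -1/9*(-245) = 245/9)
231295 + f(u(27, q)) = 231295 + 245/9 = 2081900/9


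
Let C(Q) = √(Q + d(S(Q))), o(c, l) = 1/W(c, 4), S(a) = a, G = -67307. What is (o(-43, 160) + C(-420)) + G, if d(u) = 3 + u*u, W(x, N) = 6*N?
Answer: -1615367/24 + √175983 ≈ -66888.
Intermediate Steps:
d(u) = 3 + u²
o(c, l) = 1/24 (o(c, l) = 1/(6*4) = 1/24)
C(Q) = √(3 + Q + Q²) (C(Q) = √(Q + (3 + Q²)) = √(3 + Q + Q²))
(o(-43, 160) + C(-420)) + G = (1/24 + √(3 - 420 + (-420)²)) - 67307 = (1/24 + √(3 - 420 + 176400)) - 67307 = (1/24 + √175983) - 67307 = -1615367/24 + √175983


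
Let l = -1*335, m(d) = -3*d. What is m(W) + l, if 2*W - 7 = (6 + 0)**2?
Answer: -799/2 ≈ -399.50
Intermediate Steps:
W = 43/2 (W = 7/2 + (6 + 0)**2/2 = 7/2 + (1/2)*6**2 = 7/2 + (1/2)*36 = 7/2 + 18 = 43/2 ≈ 21.500)
l = -335
m(W) + l = -3*43/2 - 335 = -129/2 - 335 = -799/2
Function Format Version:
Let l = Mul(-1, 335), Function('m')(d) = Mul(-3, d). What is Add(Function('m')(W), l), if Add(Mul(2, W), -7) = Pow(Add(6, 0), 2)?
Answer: Rational(-799, 2) ≈ -399.50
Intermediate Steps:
W = Rational(43, 2) (W = Add(Rational(7, 2), Mul(Rational(1, 2), Pow(Add(6, 0), 2))) = Add(Rational(7, 2), Mul(Rational(1, 2), Pow(6, 2))) = Add(Rational(7, 2), Mul(Rational(1, 2), 36)) = Add(Rational(7, 2), 18) = Rational(43, 2) ≈ 21.500)
l = -335
Add(Function('m')(W), l) = Add(Mul(-3, Rational(43, 2)), -335) = Add(Rational(-129, 2), -335) = Rational(-799, 2)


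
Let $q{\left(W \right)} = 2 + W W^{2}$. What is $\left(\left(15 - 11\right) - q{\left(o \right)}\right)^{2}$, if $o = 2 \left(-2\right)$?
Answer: $4356$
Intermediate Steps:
$o = -4$
$q{\left(W \right)} = 2 + W^{3}$
$\left(\left(15 - 11\right) - q{\left(o \right)}\right)^{2} = \left(\left(15 - 11\right) - \left(2 + \left(-4\right)^{3}\right)\right)^{2} = \left(\left(15 - 11\right) - \left(2 - 64\right)\right)^{2} = \left(4 - -62\right)^{2} = \left(4 + 62\right)^{2} = 66^{2} = 4356$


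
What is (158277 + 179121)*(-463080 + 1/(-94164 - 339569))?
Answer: -67767426689918118/433733 ≈ -1.5624e+11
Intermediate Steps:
(158277 + 179121)*(-463080 + 1/(-94164 - 339569)) = 337398*(-463080 + 1/(-433733)) = 337398*(-463080 - 1/433733) = 337398*(-200853077641/433733) = -67767426689918118/433733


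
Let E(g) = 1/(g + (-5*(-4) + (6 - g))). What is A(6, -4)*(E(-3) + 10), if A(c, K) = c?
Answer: 783/13 ≈ 60.231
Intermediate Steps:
E(g) = 1/26 (E(g) = 1/(g + (20 + (6 - g))) = 1/(g + (26 - g)) = 1/26)
A(6, -4)*(E(-3) + 10) = 6*(1/26 + 10) = 6*(261/26) = 783/13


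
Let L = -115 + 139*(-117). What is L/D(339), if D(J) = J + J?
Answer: -8189/339 ≈ -24.156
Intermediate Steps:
D(J) = 2*J
L = -16378 (L = -115 - 16263 = -16378)
L/D(339) = -16378/(2*339) = -16378/678 = -16378*1/678 = -8189/339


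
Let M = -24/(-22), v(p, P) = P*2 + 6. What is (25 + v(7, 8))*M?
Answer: 564/11 ≈ 51.273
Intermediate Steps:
v(p, P) = 6 + 2*P (v(p, P) = 2*P + 6 = 6 + 2*P)
M = 12/11 (M = -24*(-1/22) = 12/11 ≈ 1.0909)
(25 + v(7, 8))*M = (25 + (6 + 2*8))*(12/11) = (25 + (6 + 16))*(12/11) = (25 + 22)*(12/11) = 47*(12/11) = 564/11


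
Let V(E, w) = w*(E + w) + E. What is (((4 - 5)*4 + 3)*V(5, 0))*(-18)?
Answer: 90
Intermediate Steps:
V(E, w) = E + w*(E + w)
(((4 - 5)*4 + 3)*V(5, 0))*(-18) = (((4 - 5)*4 + 3)*(5 + 0² + 5*0))*(-18) = ((-1*4 + 3)*(5 + 0 + 0))*(-18) = ((-4 + 3)*5)*(-18) = -1*5*(-18) = -5*(-18) = 90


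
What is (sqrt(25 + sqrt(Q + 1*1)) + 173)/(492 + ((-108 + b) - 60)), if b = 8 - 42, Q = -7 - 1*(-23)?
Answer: 173/290 + sqrt(25 + sqrt(17))/290 ≈ 0.61516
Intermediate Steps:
Q = 16 (Q = -7 + 23 = 16)
b = -34
(sqrt(25 + sqrt(Q + 1*1)) + 173)/(492 + ((-108 + b) - 60)) = (sqrt(25 + sqrt(16 + 1*1)) + 173)/(492 + ((-108 - 34) - 60)) = (sqrt(25 + sqrt(16 + 1)) + 173)/(492 + (-142 - 60)) = (sqrt(25 + sqrt(17)) + 173)/(492 - 202) = (173 + sqrt(25 + sqrt(17)))/290 = (173 + sqrt(25 + sqrt(17)))*(1/290) = 173/290 + sqrt(25 + sqrt(17))/290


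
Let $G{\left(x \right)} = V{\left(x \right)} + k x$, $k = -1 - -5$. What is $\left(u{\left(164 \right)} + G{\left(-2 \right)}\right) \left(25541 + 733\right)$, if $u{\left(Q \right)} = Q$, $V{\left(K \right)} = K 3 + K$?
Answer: $3888552$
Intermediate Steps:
$V{\left(K \right)} = 4 K$ ($V{\left(K \right)} = 3 K + K = 4 K$)
$k = 4$ ($k = -1 + 5 = 4$)
$G{\left(x \right)} = 8 x$ ($G{\left(x \right)} = 4 x + 4 x = 8 x$)
$\left(u{\left(164 \right)} + G{\left(-2 \right)}\right) \left(25541 + 733\right) = \left(164 + 8 \left(-2\right)\right) \left(25541 + 733\right) = \left(164 - 16\right) 26274 = 148 \cdot 26274 = 3888552$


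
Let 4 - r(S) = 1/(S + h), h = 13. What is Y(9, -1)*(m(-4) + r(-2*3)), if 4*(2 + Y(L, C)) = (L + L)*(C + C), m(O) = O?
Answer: 11/7 ≈ 1.5714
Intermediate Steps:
Y(L, C) = -2 + C*L (Y(L, C) = -2 + ((L + L)*(C + C))/4 = -2 + ((2*L)*(2*C))/4 = -2 + (4*C*L)/4 = -2 + C*L)
r(S) = 4 - 1/(13 + S) (r(S) = 4 - 1/(S + 13) = 4 - 1/(13 + S))
Y(9, -1)*(m(-4) + r(-2*3)) = (-2 - 1*9)*(-4 + (51 + 4*(-2*3))/(13 - 2*3)) = (-2 - 9)*(-4 + (51 + 4*(-6))/(13 - 6)) = -11*(-4 + (51 - 24)/7) = -11*(-4 + (1/7)*27) = -11*(-4 + 27/7) = -11*(-1/7) = 11/7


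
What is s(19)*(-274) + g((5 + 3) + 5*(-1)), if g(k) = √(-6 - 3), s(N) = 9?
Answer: -2466 + 3*I ≈ -2466.0 + 3.0*I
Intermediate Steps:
g(k) = 3*I (g(k) = √(-9) = 3*I)
s(19)*(-274) + g((5 + 3) + 5*(-1)) = 9*(-274) + 3*I = -2466 + 3*I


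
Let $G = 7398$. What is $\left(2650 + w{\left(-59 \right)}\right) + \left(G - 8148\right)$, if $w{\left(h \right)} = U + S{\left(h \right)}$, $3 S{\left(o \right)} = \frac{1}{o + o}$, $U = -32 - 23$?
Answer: $\frac{653129}{354} \approx 1845.0$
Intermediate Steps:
$U = -55$ ($U = -32 - 23 = -55$)
$S{\left(o \right)} = \frac{1}{6 o}$ ($S{\left(o \right)} = \frac{1}{3 \left(o + o\right)} = \frac{1}{3 \cdot 2 o} = \frac{\frac{1}{2} \frac{1}{o}}{3} = \frac{1}{6 o}$)
$w{\left(h \right)} = -55 + \frac{1}{6 h}$
$\left(2650 + w{\left(-59 \right)}\right) + \left(G - 8148\right) = \left(2650 - \left(55 - \frac{1}{6 \left(-59\right)}\right)\right) + \left(7398 - 8148\right) = \left(2650 + \left(-55 + \frac{1}{6} \left(- \frac{1}{59}\right)\right)\right) + \left(7398 - 8148\right) = \left(2650 - \frac{19471}{354}\right) - 750 = \frac{918629}{354} - 750 = \frac{653129}{354}$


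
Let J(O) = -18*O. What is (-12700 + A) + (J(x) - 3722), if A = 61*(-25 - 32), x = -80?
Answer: -18459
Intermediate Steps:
A = -3477 (A = 61*(-57) = -3477)
(-12700 + A) + (J(x) - 3722) = (-12700 - 3477) + (-18*(-80) - 3722) = -16177 + (1440 - 3722) = -16177 - 2282 = -18459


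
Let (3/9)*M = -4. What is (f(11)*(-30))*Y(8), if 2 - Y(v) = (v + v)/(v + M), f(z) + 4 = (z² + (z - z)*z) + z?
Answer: -23040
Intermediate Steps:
M = -12 (M = 3*(-4) = -12)
f(z) = -4 + z + z² (f(z) = -4 + ((z² + (z - z)*z) + z) = -4 + ((z² + 0*z) + z) = -4 + ((z² + 0) + z) = -4 + (z² + z) = -4 + (z + z²) = -4 + z + z²)
Y(v) = 2 - 2*v/(-12 + v) (Y(v) = 2 - (v + v)/(v - 12) = 2 - 2*v/(-12 + v))
(f(11)*(-30))*Y(8) = ((-4 + 11 + 11²)*(-30))*(-24/(-12 + 8)) = ((-4 + 11 + 121)*(-30))*(-24/(-4)) = (128*(-30))*(-24*(-¼)) = -3840*6 = -23040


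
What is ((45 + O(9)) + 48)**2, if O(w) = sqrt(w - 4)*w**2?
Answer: 41454 + 15066*sqrt(5) ≈ 75143.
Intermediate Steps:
O(w) = w**2*sqrt(-4 + w) (O(w) = sqrt(-4 + w)*w**2 = w**2*sqrt(-4 + w))
((45 + O(9)) + 48)**2 = ((45 + 9**2*sqrt(-4 + 9)) + 48)**2 = ((45 + 81*sqrt(5)) + 48)**2 = (93 + 81*sqrt(5))**2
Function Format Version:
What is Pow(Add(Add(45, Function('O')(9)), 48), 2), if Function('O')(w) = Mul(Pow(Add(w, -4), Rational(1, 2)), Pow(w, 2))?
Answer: Add(41454, Mul(15066, Pow(5, Rational(1, 2)))) ≈ 75143.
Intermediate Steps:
Function('O')(w) = Mul(Pow(w, 2), Pow(Add(-4, w), Rational(1, 2))) (Function('O')(w) = Mul(Pow(Add(-4, w), Rational(1, 2)), Pow(w, 2)) = Mul(Pow(w, 2), Pow(Add(-4, w), Rational(1, 2))))
Pow(Add(Add(45, Function('O')(9)), 48), 2) = Pow(Add(Add(45, Mul(Pow(9, 2), Pow(Add(-4, 9), Rational(1, 2)))), 48), 2) = Pow(Add(Add(45, Mul(81, Pow(5, Rational(1, 2)))), 48), 2) = Pow(Add(93, Mul(81, Pow(5, Rational(1, 2)))), 2)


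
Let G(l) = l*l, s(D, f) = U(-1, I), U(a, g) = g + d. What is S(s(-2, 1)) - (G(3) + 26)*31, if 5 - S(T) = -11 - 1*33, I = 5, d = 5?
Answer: -1036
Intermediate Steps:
U(a, g) = 5 + g (U(a, g) = g + 5 = 5 + g)
s(D, f) = 10 (s(D, f) = 5 + 5 = 10)
G(l) = l²
S(T) = 49 (S(T) = 5 - (-11 - 1*33) = 5 - (-11 - 33) = 5 - 1*(-44) = 5 + 44 = 49)
S(s(-2, 1)) - (G(3) + 26)*31 = 49 - (3² + 26)*31 = 49 - (9 + 26)*31 = 49 - 35*31 = 49 - 1*1085 = 49 - 1085 = -1036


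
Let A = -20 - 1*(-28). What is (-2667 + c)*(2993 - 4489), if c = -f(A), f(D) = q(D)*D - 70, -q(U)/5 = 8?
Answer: 3406392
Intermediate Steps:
q(U) = -40 (q(U) = -5*8 = -40)
A = 8 (A = -20 + 28 = 8)
f(D) = -70 - 40*D (f(D) = -40*D - 70 = -70 - 40*D)
c = 390 (c = -(-70 - 40*8) = -(-70 - 320) = -1*(-390) = 390)
(-2667 + c)*(2993 - 4489) = (-2667 + 390)*(2993 - 4489) = -2277*(-1496) = 3406392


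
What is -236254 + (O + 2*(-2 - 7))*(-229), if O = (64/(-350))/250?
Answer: -5077883836/21875 ≈ -2.3213e+5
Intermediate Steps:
O = -16/21875 (O = (64*(-1/350))*(1/250) = -32/175*1/250 = -16/21875 ≈ -0.00073143)
-236254 + (O + 2*(-2 - 7))*(-229) = -236254 + (-16/21875 + 2*(-2 - 7))*(-229) = -236254 + (-16/21875 + 2*(-9))*(-229) = -236254 + (-16/21875 - 18)*(-229) = -236254 - 393766/21875*(-229) = -236254 + 90172414/21875 = -5077883836/21875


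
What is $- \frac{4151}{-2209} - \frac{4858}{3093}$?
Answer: $\frac{2107721}{6832437} \approx 0.30849$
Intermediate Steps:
$- \frac{4151}{-2209} - \frac{4858}{3093} = \left(-4151\right) \left(- \frac{1}{2209}\right) - \frac{4858}{3093} = \frac{4151}{2209} - \frac{4858}{3093} = \frac{2107721}{6832437}$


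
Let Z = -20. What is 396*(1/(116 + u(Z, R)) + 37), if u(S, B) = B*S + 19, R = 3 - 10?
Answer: 366336/25 ≈ 14653.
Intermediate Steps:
R = -7
u(S, B) = 19 + B*S
396*(1/(116 + u(Z, R)) + 37) = 396*(1/(116 + (19 - 7*(-20))) + 37) = 396*(1/(116 + (19 + 140)) + 37) = 396*(1/(116 + 159) + 37) = 396*(1/275 + 37) = 396*(10176/275) = 366336/25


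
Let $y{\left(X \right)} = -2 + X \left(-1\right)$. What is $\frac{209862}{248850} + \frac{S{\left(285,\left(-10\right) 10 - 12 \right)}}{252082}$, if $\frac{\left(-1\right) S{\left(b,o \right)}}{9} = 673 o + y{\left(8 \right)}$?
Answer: $\frac{6159463544}{1742516825} \approx 3.5348$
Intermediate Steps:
$y{\left(X \right)} = -2 - X$
$S{\left(b,o \right)} = 90 - 6057 o$ ($S{\left(b,o \right)} = - 9 \left(673 o - 10\right) = - 9 \left(-10 + 673 o\right) = 90 - 6057 o$)
$\frac{209862}{248850} + \frac{S{\left(285,\left(-10\right) 10 - 12 \right)}}{252082} = \frac{209862}{248850} + \frac{90 - 6057 \left(\left(-10\right) 10 - 12\right)}{252082} = 209862 \cdot \frac{1}{248850} + \left(90 - 6057 \left(-100 - 12\right)\right) \frac{1}{252082} = \frac{11659}{13825} + \left(90 - -678384\right) \frac{1}{252082} = \frac{11659}{13825} + \left(90 + 678384\right) \frac{1}{252082} = \frac{11659}{13825} + 678474 \cdot \frac{1}{252082} = \frac{11659}{13825} + \frac{339237}{126041} = \frac{6159463544}{1742516825}$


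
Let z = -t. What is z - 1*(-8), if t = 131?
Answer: -123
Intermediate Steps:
z = -131 (z = -1*131 = -131)
z - 1*(-8) = -131 - 1*(-8) = -131 + 8 = -123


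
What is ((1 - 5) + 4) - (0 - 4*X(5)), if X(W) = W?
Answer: 20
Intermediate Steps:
((1 - 5) + 4) - (0 - 4*X(5)) = ((1 - 5) + 4) - (0 - 4*5) = (-4 + 4) - (0 - 20) = 0 - 1*(-20) = 0 + 20 = 20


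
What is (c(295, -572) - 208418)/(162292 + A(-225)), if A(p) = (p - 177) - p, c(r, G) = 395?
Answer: -208023/162115 ≈ -1.2832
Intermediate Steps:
A(p) = -177 (A(p) = (-177 + p) - p = -177)
(c(295, -572) - 208418)/(162292 + A(-225)) = (395 - 208418)/(162292 - 177) = -208023/162115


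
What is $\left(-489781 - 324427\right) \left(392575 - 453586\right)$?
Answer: $49675644288$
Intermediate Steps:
$\left(-489781 - 324427\right) \left(392575 - 453586\right) = \left(-814208\right) \left(-61011\right) = 49675644288$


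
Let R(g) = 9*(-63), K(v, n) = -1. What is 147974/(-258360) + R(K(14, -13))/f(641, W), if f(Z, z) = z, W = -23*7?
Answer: 8761879/2971140 ≈ 2.9490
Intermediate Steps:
W = -161
R(g) = -567
147974/(-258360) + R(K(14, -13))/f(641, W) = 147974/(-258360) - 567/(-161) = 147974*(-1/258360) - 567*(-1/161) = -73987/129180 + 81/23 = 8761879/2971140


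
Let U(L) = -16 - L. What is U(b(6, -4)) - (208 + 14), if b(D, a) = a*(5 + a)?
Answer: -234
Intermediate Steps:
U(b(6, -4)) - (208 + 14) = (-16 - (-4)*(5 - 4)) - (208 + 14) = (-16 - (-4)) - 1*222 = (-16 - 1*(-4)) - 222 = (-16 + 4) - 222 = -12 - 222 = -234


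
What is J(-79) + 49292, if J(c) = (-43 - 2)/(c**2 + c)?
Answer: 101245753/2054 ≈ 49292.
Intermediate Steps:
J(c) = -45/(c + c**2)
J(-79) + 49292 = -45/(-79*(1 - 79)) + 49292 = -45*(-1/79)/(-78) + 49292 = -45*(-1/79)*(-1/78) + 49292 = -15/2054 + 49292 = 101245753/2054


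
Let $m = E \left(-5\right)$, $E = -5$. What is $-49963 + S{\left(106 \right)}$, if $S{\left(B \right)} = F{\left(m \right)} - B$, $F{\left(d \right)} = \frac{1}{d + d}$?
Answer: $- \frac{2503449}{50} \approx -50069.0$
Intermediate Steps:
$m = 25$ ($m = \left(-5\right) \left(-5\right) = 25$)
$F{\left(d \right)} = \frac{1}{2 d}$
$S{\left(B \right)} = \frac{1}{50} - B$ ($S{\left(B \right)} = \frac{1}{2 \cdot 25} - B = \frac{1}{2} \cdot \frac{1}{25} - B = \frac{1}{50} - B$)
$-49963 + S{\left(106 \right)} = -49963 + \left(\frac{1}{50} - 106\right) = -49963 - \frac{5299}{50} = - \frac{2503449}{50}$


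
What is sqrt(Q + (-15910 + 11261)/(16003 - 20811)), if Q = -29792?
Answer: I*sqrt(172168814974)/2404 ≈ 172.6*I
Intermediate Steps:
sqrt(Q + (-15910 + 11261)/(16003 - 20811)) = sqrt(-29792 + (-15910 + 11261)/(16003 - 20811)) = sqrt(-29792 - 4649/(-4808)) = sqrt(-29792 - 4649*(-1/4808)) = sqrt(-29792 + 4649/4808) = sqrt(-143235287/4808) = I*sqrt(172168814974)/2404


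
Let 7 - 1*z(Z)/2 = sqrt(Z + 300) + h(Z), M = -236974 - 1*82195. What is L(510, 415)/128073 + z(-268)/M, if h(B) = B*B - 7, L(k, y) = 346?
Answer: 18504276734/40876931337 + 8*sqrt(2)/319169 ≈ 0.45272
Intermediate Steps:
M = -319169 (M = -236974 - 82195 = -319169)
h(B) = -7 + B**2 (h(B) = B**2 - 7 = -7 + B**2)
z(Z) = 28 - 2*Z**2 - 2*sqrt(300 + Z) (z(Z) = 14 - 2*(sqrt(Z + 300) + (-7 + Z**2)) = 14 - 2*(sqrt(300 + Z) + (-7 + Z**2)) = 14 - 2*(-7 + Z**2 + sqrt(300 + Z)) = 14 + (14 - 2*Z**2 - 2*sqrt(300 + Z)) = 28 - 2*Z**2 - 2*sqrt(300 + Z))
L(510, 415)/128073 + z(-268)/M = 346/128073 + (28 - 2*(-268)**2 - 2*sqrt(300 - 268))/(-319169) = 346*(1/128073) + (28 - 2*71824 - 8*sqrt(2))*(-1/319169) = 346/128073 + (28 - 143648 - 8*sqrt(2))*(-1/319169) = 346/128073 + (-143620 - 8*sqrt(2))*(-1/319169) = 346/128073 + (143620/319169 + 8*sqrt(2)/319169) = 18504276734/40876931337 + 8*sqrt(2)/319169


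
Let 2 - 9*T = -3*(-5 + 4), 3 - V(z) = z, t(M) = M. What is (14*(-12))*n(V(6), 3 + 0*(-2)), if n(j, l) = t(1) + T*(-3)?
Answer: -224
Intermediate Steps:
V(z) = 3 - z
T = -⅑ (T = 2/9 - (-1)*(-5 + 4)/3 = 2/9 - (-1)*(-1)/3 = 2/9 - ⅑*3 = 2/9 - ⅓ = -⅑ ≈ -0.11111)
n(j, l) = 4/3 (n(j, l) = 1 - ⅑*(-3) = 1 + ⅓ = 4/3)
(14*(-12))*n(V(6), 3 + 0*(-2)) = (14*(-12))*(4/3) = -168*4/3 = -224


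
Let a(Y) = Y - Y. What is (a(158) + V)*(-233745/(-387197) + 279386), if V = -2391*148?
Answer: -38280610344166116/387197 ≈ -9.8866e+10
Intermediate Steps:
V = -353868
a(Y) = 0
(a(158) + V)*(-233745/(-387197) + 279386) = (0 - 353868)*(-233745/(-387197) + 279386) = -353868*(-233745*(-1/387197) + 279386) = -353868*(233745/387197 + 279386) = -353868*108177654787/387197 = -38280610344166116/387197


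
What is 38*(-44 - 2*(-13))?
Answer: -684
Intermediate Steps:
38*(-44 - 2*(-13)) = 38*(-44 + 26) = 38*(-18) = -684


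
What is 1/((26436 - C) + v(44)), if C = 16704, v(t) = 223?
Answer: 1/9955 ≈ 0.00010045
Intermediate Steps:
1/((26436 - C) + v(44)) = 1/((26436 - 1*16704) + 223) = 1/((26436 - 16704) + 223) = 1/(9732 + 223) = 1/9955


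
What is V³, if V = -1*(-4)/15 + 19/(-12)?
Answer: -493039/216000 ≈ -2.2826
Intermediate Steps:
V = -79/60 (V = 4*(1/15) + 19*(-1/12) = 4/15 - 19/12 = -79/60 ≈ -1.3167)
V³ = (-79/60)³ = -493039/216000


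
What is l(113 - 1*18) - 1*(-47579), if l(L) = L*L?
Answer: 56604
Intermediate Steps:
l(L) = L²
l(113 - 1*18) - 1*(-47579) = (113 - 1*18)² - 1*(-47579) = (113 - 18)² + 47579 = 95² + 47579 = 9025 + 47579 = 56604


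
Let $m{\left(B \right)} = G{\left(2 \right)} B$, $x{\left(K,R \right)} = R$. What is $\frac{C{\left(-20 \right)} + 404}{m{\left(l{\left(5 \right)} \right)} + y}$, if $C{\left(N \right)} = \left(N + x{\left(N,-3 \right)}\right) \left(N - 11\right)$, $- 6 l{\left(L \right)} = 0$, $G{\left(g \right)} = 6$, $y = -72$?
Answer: $- \frac{1117}{72} \approx -15.514$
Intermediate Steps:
$l{\left(L \right)} = 0$ ($l{\left(L \right)} = \left(- \frac{1}{6}\right) 0 = 0$)
$m{\left(B \right)} = 6 B$
$C{\left(N \right)} = \left(-11 + N\right) \left(-3 + N\right)$ ($C{\left(N \right)} = \left(N - 3\right) \left(N - 11\right) = \left(-3 + N\right) \left(N - 11\right) = \left(-3 + N\right) \left(-11 + N\right) = \left(-11 + N\right) \left(-3 + N\right)$)
$\frac{C{\left(-20 \right)} + 404}{m{\left(l{\left(5 \right)} \right)} + y} = \frac{\left(33 + \left(-20\right)^{2} - -280\right) + 404}{6 \cdot 0 - 72} = \frac{\left(33 + 400 + 280\right) + 404}{0 - 72} = \frac{713 + 404}{-72} = 1117 \left(- \frac{1}{72}\right) = - \frac{1117}{72}$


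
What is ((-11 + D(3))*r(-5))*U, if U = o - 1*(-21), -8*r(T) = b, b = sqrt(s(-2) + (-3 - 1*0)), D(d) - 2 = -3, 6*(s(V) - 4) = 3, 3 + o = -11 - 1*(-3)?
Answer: 15*sqrt(6)/2 ≈ 18.371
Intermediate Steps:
o = -11 (o = -3 + (-11 - 1*(-3)) = -3 + (-11 + 3) = -3 - 8 = -11)
s(V) = 9/2 (s(V) = 4 + (1/6)*3 = 4 + 1/2 = 9/2)
D(d) = -1 (D(d) = 2 - 3 = -1)
b = sqrt(6)/2 (b = sqrt(9/2 + (-3 - 1*0)) = sqrt(9/2 + (-3 + 0)) = sqrt(9/2 - 3) = sqrt(3/2) = sqrt(6)/2 ≈ 1.2247)
r(T) = -sqrt(6)/16
U = 10 (U = -11 - 1*(-21) = -11 + 21 = 10)
((-11 + D(3))*r(-5))*U = ((-11 - 1)*(-sqrt(6)/16))*10 = -(-3)*sqrt(6)/4*10 = (3*sqrt(6)/4)*10 = 15*sqrt(6)/2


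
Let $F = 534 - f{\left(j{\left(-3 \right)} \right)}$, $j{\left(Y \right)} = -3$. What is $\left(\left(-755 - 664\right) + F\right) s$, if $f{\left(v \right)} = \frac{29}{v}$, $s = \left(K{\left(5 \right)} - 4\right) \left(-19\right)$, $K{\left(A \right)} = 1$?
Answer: $-49894$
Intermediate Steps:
$s = 57$ ($s = \left(1 - 4\right) \left(-19\right) = \left(-3\right) \left(-19\right) = 57$)
$F = \frac{1631}{3}$ ($F = 534 - \frac{29}{-3} = 534 - 29 \left(- \frac{1}{3}\right) = 534 - - \frac{29}{3} = 534 + \frac{29}{3} = \frac{1631}{3} \approx 543.67$)
$\left(\left(-755 - 664\right) + F\right) s = \left(\left(-755 - 664\right) + \frac{1631}{3}\right) 57 = \left(-1419 + \frac{1631}{3}\right) 57 = \left(- \frac{2626}{3}\right) 57 = -49894$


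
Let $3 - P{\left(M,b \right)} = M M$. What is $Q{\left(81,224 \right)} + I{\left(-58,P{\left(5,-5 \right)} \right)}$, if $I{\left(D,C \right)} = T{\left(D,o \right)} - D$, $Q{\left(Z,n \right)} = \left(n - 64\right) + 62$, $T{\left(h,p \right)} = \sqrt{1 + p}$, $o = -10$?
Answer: $280 + 3 i \approx 280.0 + 3.0 i$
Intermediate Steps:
$Q{\left(Z,n \right)} = -2 + n$ ($Q{\left(Z,n \right)} = \left(-64 + n\right) + 62 = -2 + n$)
$P{\left(M,b \right)} = 3 - M^{2}$ ($P{\left(M,b \right)} = 3 - M M = 3 - M^{2}$)
$I{\left(D,C \right)} = - D + 3 i$ ($I{\left(D,C \right)} = \sqrt{1 - 10} - D = \sqrt{-9} - D = 3 i - D = - D + 3 i$)
$Q{\left(81,224 \right)} + I{\left(-58,P{\left(5,-5 \right)} \right)} = \left(-2 + 224\right) + \left(\left(-1\right) \left(-58\right) + 3 i\right) = 222 + \left(58 + 3 i\right) = 280 + 3 i$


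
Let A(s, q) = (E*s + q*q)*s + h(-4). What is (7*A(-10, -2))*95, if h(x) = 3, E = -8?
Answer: -556605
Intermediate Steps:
A(s, q) = 3 + s*(q**2 - 8*s) (A(s, q) = (-8*s + q*q)*s + 3 = (-8*s + q**2)*s + 3 = (q**2 - 8*s)*s + 3 = s*(q**2 - 8*s) + 3 = 3 + s*(q**2 - 8*s))
(7*A(-10, -2))*95 = (7*(3 - 8*(-10)**2 - 10*(-2)**2))*95 = (7*(3 - 8*100 - 10*4))*95 = (7*(3 - 800 - 40))*95 = (7*(-837))*95 = -5859*95 = -556605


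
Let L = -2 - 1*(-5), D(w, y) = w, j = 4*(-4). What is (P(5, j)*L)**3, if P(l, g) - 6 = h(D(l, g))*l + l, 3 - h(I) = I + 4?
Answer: -185193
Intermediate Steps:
j = -16
h(I) = -1 - I (h(I) = 3 - (I + 4) = 3 - (4 + I) = 3 + (-4 - I) = -1 - I)
L = 3 (L = -2 + 5 = 3)
P(l, g) = 6 + l + l*(-1 - l) (P(l, g) = 6 + ((-1 - l)*l + l) = 6 + (l*(-1 - l) + l) = 6 + (l + l*(-1 - l)) = 6 + l + l*(-1 - l))
(P(5, j)*L)**3 = ((6 - 1*5**2)*3)**3 = ((6 - 1*25)*3)**3 = ((6 - 25)*3)**3 = (-19*3)**3 = (-57)**3 = -185193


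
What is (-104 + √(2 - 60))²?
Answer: (104 - I*√58)² ≈ 10758.0 - 1584.1*I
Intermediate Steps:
(-104 + √(2 - 60))² = (-104 + √(-58))² = (-104 + I*√58)²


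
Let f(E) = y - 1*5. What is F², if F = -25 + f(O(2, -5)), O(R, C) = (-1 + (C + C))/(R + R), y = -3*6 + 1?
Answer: 2209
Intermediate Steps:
y = -17 (y = -18 + 1 = -17)
O(R, C) = (-1 + 2*C)/(2*R) (O(R, C) = (-1 + 2*C)/((2*R)) = (-1 + 2*C)*(1/(2*R)) = (-1 + 2*C)/(2*R))
f(E) = -22 (f(E) = -17 - 1*5 = -17 - 5 = -22)
F = -47 (F = -25 - 22 = -47)
F² = (-47)² = 2209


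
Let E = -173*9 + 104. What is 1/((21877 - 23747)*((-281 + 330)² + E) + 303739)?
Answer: -1/1469021 ≈ -6.8073e-7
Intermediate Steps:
E = -1453 (E = -1557 + 104 = -1453)
1/((21877 - 23747)*((-281 + 330)² + E) + 303739) = 1/((21877 - 23747)*((-281 + 330)² - 1453) + 303739) = 1/(-1870*(49² - 1453) + 303739) = 1/(-1870*(2401 - 1453) + 303739) = 1/(-1870*948 + 303739) = 1/(-1772760 + 303739) = 1/(-1469021) = -1/1469021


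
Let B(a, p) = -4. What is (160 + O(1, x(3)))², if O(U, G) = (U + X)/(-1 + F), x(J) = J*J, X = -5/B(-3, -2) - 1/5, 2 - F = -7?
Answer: 657460881/25600 ≈ 25682.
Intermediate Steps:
F = 9 (F = 2 - 1*(-7) = 2 + 7 = 9)
X = 21/20 (X = -5/(-4) - 1/5 = -5*(-¼) - 1*⅕ = 5/4 - ⅕ = 21/20 ≈ 1.0500)
x(J) = J²
O(U, G) = 21/160 + U/8 (O(U, G) = (U + 21/20)/(-1 + 9) = (21/20 + U)/8 = (21/20 + U)*(⅛) = 21/160 + U/8)
(160 + O(1, x(3)))² = (160 + (21/160 + (⅛)*1))² = (160 + (21/160 + ⅛))² = (160 + 41/160)² = (25641/160)² = 657460881/25600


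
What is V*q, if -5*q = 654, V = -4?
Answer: 2616/5 ≈ 523.20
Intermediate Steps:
q = -654/5 (q = -⅕*654 = -654/5 ≈ -130.80)
V*q = -4*(-654/5) = 2616/5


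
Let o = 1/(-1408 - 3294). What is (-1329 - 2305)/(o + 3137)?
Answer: -17087068/14750173 ≈ -1.1584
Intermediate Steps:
o = -1/4702 (o = 1/(-4702) = -1/4702 ≈ -0.00021268)
(-1329 - 2305)/(o + 3137) = (-1329 - 2305)/(-1/4702 + 3137) = -3634/14750173/4702 = -3634*4702/14750173 = -17087068/14750173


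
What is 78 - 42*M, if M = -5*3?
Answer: 708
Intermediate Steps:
M = -15
78 - 42*M = 78 - 42*(-15) = 78 + 630 = 708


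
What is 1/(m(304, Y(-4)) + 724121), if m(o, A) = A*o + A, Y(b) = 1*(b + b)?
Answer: 1/721681 ≈ 1.3857e-6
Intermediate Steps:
Y(b) = 2*b (Y(b) = 1*(2*b) = 2*b)
m(o, A) = A + A*o
1/(m(304, Y(-4)) + 724121) = 1/((2*(-4))*(1 + 304) + 724121) = 1/(-8*305 + 724121) = 1/(-2440 + 724121) = 1/721681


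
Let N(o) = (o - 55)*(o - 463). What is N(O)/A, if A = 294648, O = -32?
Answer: 14355/98216 ≈ 0.14616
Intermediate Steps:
N(o) = (-463 + o)*(-55 + o) (N(o) = (-55 + o)*(-463 + o) = (-463 + o)*(-55 + o))
N(O)/A = (25465 + (-32)² - 518*(-32))/294648 = (25465 + 1024 + 16576)*(1/294648) = 43065*(1/294648) = 14355/98216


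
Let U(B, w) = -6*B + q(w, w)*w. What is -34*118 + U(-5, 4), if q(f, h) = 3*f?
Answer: -3934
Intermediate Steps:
U(B, w) = -6*B + 3*w² (U(B, w) = -6*B + (3*w)*w = -6*B + 3*w²)
-34*118 + U(-5, 4) = -34*118 + (-6*(-5) + 3*4²) = -4012 + (30 + 3*16) = -4012 + (30 + 48) = -4012 + 78 = -3934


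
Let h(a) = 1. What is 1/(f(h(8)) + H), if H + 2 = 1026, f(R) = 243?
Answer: 1/1267 ≈ 0.00078927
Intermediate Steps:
H = 1024 (H = -2 + 1026 = 1024)
1/(f(h(8)) + H) = 1/(243 + 1024) = 1/1267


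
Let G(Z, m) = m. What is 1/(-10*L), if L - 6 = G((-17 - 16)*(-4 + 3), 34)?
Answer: -1/400 ≈ -0.0025000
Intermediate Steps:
L = 40 (L = 6 + 34 = 40)
1/(-10*L) = 1/(-10*40) = 1/(-400) = -1/400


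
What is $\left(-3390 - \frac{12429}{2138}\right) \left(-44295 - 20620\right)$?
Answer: $\frac{471299063835}{2138} \approx 2.2044 \cdot 10^{8}$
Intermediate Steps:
$\left(-3390 - \frac{12429}{2138}\right) \left(-44295 - 20620\right) = \left(-3390 - \frac{12429}{2138}\right) \left(-64915\right) = \left(- \frac{7260249}{2138}\right) \left(-64915\right) = \frac{471299063835}{2138}$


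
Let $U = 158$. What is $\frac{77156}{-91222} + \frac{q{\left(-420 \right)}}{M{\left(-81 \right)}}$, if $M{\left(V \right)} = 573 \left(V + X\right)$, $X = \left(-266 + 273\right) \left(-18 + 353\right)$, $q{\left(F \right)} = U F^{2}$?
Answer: $\frac{50882797666}{2465411383} \approx 20.639$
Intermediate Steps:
$q{\left(F \right)} = 158 F^{2}$
$X = 2345$ ($X = 7 \cdot 335 = 2345$)
$M{\left(V \right)} = 1343685 + 573 V$ ($M{\left(V \right)} = 573 \left(V + 2345\right) = 573 \left(2345 + V\right) = 1343685 + 573 V$)
$\frac{77156}{-91222} + \frac{q{\left(-420 \right)}}{M{\left(-81 \right)}} = \frac{77156}{-91222} + \frac{158 \left(-420\right)^{2}}{1343685 + 573 \left(-81\right)} = 77156 \left(- \frac{1}{91222}\right) + \frac{158 \cdot 176400}{1343685 - 46413} = - \frac{38578}{45611} + \frac{27871200}{1297272} = - \frac{38578}{45611} + 27871200 \cdot \frac{1}{1297272} = - \frac{38578}{45611} + \frac{1161300}{54053} = \frac{50882797666}{2465411383}$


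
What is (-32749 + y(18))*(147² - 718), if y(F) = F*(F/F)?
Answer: -683783321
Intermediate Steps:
y(F) = F (y(F) = F*1 = F)
(-32749 + y(18))*(147² - 718) = (-32749 + 18)*(147² - 718) = -32731*(21609 - 718) = -32731*20891 = -683783321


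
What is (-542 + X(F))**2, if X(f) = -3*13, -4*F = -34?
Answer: 337561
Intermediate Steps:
F = 17/2 (F = -1/4*(-34) = 17/2 ≈ 8.5000)
X(f) = -39
(-542 + X(F))**2 = (-542 - 39)**2 = (-581)**2 = 337561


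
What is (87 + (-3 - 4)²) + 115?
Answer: 251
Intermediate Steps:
(87 + (-3 - 4)²) + 115 = (87 + (-7)²) + 115 = (87 + 49) + 115 = 136 + 115 = 251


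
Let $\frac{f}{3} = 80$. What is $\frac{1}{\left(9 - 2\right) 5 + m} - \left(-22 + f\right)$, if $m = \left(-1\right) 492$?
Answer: $- \frac{99627}{457} \approx -218.0$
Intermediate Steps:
$f = 240$ ($f = 3 \cdot 80 = 240$)
$m = -492$
$\frac{1}{\left(9 - 2\right) 5 + m} - \left(-22 + f\right) = \frac{1}{\left(9 - 2\right) 5 - 492} + \left(22 - 240\right) = \frac{1}{7 \cdot 5 - 492} + \left(22 - 240\right) = \frac{1}{35 - 492} - 218 = \frac{1}{-457} - 218 = - \frac{1}{457} - 218 = - \frac{99627}{457}$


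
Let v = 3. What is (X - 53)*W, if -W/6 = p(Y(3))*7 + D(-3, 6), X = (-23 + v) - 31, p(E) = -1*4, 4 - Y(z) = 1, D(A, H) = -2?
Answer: -18720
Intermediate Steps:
Y(z) = 3 (Y(z) = 4 - 1*1 = 4 - 1 = 3)
p(E) = -4
X = -51 (X = (-23 + 3) - 31 = -20 - 31 = -51)
W = 180 (W = -6*(-4*7 - 2) = -6*(-28 - 2) = -6*(-30) = 180)
(X - 53)*W = (-51 - 53)*180 = -104*180 = -18720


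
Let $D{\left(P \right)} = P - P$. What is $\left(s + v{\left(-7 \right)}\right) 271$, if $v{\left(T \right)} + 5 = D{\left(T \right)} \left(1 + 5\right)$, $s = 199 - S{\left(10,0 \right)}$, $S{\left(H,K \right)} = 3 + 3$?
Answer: $50948$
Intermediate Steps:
$S{\left(H,K \right)} = 6$
$D{\left(P \right)} = 0$
$s = 193$ ($s = 199 - 6 = 193$)
$v{\left(T \right)} = -5$ ($v{\left(T \right)} = -5 + 0 \left(1 + 5\right) = -5 + 0 \cdot 6 = -5 + 0 = -5$)
$\left(s + v{\left(-7 \right)}\right) 271 = \left(193 - 5\right) 271 = 188 \cdot 271 = 50948$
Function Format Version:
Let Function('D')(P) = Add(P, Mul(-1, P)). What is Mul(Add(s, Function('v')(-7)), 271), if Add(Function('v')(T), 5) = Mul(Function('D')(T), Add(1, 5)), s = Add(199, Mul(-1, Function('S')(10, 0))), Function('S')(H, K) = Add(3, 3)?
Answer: 50948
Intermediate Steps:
Function('S')(H, K) = 6
Function('D')(P) = 0
s = 193 (s = Add(199, Mul(-1, 6)) = Add(199, -6) = 193)
Function('v')(T) = -5 (Function('v')(T) = Add(-5, Mul(0, Add(1, 5))) = Add(-5, Mul(0, 6)) = Add(-5, 0) = -5)
Mul(Add(s, Function('v')(-7)), 271) = Mul(Add(193, -5), 271) = Mul(188, 271) = 50948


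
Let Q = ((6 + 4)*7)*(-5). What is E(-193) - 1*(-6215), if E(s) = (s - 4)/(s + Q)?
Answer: 3374942/543 ≈ 6215.4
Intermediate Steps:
Q = -350 (Q = (10*7)*(-5) = 70*(-5) = -350)
E(s) = (-4 + s)/(-350 + s) (E(s) = (s - 4)/(s - 350) = (-4 + s)/(-350 + s))
E(-193) - 1*(-6215) = (-4 - 193)/(-350 - 193) - 1*(-6215) = -197/(-543) + 6215 = -1/543*(-197) + 6215 = 197/543 + 6215 = 3374942/543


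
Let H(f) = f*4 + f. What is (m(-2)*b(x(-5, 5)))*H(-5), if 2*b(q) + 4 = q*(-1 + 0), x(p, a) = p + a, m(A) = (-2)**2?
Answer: 200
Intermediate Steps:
m(A) = 4
H(f) = 5*f (H(f) = 4*f + f = 5*f)
x(p, a) = a + p
b(q) = -2 - q/2 (b(q) = -2 + (q*(-1 + 0))/2 = -2 + (q*(-1))/2 = -2 + (-q)/2 = -2 - q/2)
(m(-2)*b(x(-5, 5)))*H(-5) = (4*(-2 - (5 - 5)/2))*(5*(-5)) = (4*(-2 - 1/2*0))*(-25) = (4*(-2 + 0))*(-25) = (4*(-2))*(-25) = -8*(-25) = 200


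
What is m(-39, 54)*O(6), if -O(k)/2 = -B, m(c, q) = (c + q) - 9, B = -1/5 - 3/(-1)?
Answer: 168/5 ≈ 33.600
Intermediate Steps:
B = 14/5 (B = -1*⅕ - 3*(-1) = -⅕ + 3 = 14/5 ≈ 2.8000)
m(c, q) = -9 + c + q
O(k) = 28/5 (O(k) = -(-2)*14/5 = -2*(-14/5) = 28/5)
m(-39, 54)*O(6) = (-9 - 39 + 54)*(28/5) = 6*(28/5) = 168/5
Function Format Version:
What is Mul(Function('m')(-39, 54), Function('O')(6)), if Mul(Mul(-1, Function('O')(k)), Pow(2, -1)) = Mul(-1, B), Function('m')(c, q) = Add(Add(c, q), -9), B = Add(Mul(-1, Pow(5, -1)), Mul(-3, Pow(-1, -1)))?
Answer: Rational(168, 5) ≈ 33.600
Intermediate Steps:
B = Rational(14, 5) (B = Add(Mul(-1, Rational(1, 5)), Mul(-3, -1)) = Add(Rational(-1, 5), 3) = Rational(14, 5) ≈ 2.8000)
Function('m')(c, q) = Add(-9, c, q)
Function('O')(k) = Rational(28, 5) (Function('O')(k) = Mul(-2, Mul(-1, Rational(14, 5))) = Mul(-2, Rational(-14, 5)) = Rational(28, 5))
Mul(Function('m')(-39, 54), Function('O')(6)) = Mul(Add(-9, -39, 54), Rational(28, 5)) = Mul(6, Rational(28, 5)) = Rational(168, 5)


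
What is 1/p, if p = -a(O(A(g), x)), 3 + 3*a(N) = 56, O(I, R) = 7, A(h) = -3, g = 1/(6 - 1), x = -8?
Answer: -3/53 ≈ -0.056604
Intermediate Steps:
g = 1/5 ≈ 0.20000
a(N) = 53/3 (a(N) = -1 + (1/3)*56 = -1 + 56/3 = 53/3)
p = -53/3 (p = -1*53/3 = -53/3 ≈ -17.667)
1/p = 1/(-53/3) = -3/53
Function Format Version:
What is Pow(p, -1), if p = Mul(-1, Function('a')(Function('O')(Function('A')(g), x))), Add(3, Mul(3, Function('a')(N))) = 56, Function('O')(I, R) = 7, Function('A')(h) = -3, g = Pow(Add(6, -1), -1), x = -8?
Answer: Rational(-3, 53) ≈ -0.056604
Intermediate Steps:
g = Rational(1, 5) (g = Pow(5, -1) = Rational(1, 5) ≈ 0.20000)
Function('a')(N) = Rational(53, 3) (Function('a')(N) = Add(-1, Mul(Rational(1, 3), 56)) = Add(-1, Rational(56, 3)) = Rational(53, 3))
p = Rational(-53, 3) (p = Mul(-1, Rational(53, 3)) = Rational(-53, 3) ≈ -17.667)
Pow(p, -1) = Pow(Rational(-53, 3), -1) = Rational(-3, 53)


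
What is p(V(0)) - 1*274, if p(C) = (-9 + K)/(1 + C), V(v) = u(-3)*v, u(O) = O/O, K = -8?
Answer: -291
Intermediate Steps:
u(O) = 1
V(v) = v (V(v) = 1*v = v)
p(C) = -17/(1 + C) (p(C) = (-9 - 8)/(1 + C) = -17/(1 + C))
p(V(0)) - 1*274 = -17/(1 + 0) - 1*274 = -17/1 - 274 = -17*1 - 274 = -17 - 274 = -291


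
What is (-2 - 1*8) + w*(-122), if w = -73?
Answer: 8896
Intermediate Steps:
(-2 - 1*8) + w*(-122) = (-2 - 1*8) - 73*(-122) = (-2 - 8) + 8906 = -10 + 8906 = 8896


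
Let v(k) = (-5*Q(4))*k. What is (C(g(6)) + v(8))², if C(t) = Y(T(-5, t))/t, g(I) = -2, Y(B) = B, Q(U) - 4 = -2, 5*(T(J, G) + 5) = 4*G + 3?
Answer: 5929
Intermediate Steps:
T(J, G) = -22/5 + 4*G/5 (T(J, G) = -5 + (4*G + 3)/5 = -5 + (3 + 4*G)/5 = -5 + (⅗ + 4*G/5) = -22/5 + 4*G/5)
Q(U) = 2 (Q(U) = 4 - 2 = 2)
C(t) = (-22/5 + 4*t/5)/t
v(k) = -10*k (v(k) = (-5*2)*k = -10*k)
(C(g(6)) + v(8))² = ((⅖)*(-11 + 2*(-2))/(-2) - 10*8)² = ((⅖)*(-½)*(-11 - 4) - 80)² = ((⅖)*(-½)*(-15) - 80)² = (3 - 80)² = (-77)² = 5929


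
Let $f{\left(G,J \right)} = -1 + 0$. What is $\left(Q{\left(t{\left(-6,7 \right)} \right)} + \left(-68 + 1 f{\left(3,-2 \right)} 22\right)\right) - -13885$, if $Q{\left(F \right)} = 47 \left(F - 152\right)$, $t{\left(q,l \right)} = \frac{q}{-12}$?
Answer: $\frac{13349}{2} \approx 6674.5$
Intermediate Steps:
$t{\left(q,l \right)} = - \frac{q}{12}$ ($t{\left(q,l \right)} = q \left(- \frac{1}{12}\right) = - \frac{q}{12}$)
$f{\left(G,J \right)} = -1$
$Q{\left(F \right)} = -7144 + 47 F$ ($Q{\left(F \right)} = 47 \left(-152 + F\right) = -7144 + 47 F$)
$\left(Q{\left(t{\left(-6,7 \right)} \right)} + \left(-68 + 1 f{\left(3,-2 \right)} 22\right)\right) - -13885 = \left(\left(-7144 + 47 \left(\left(- \frac{1}{12}\right) \left(-6\right)\right)\right) - \left(68 - 1 \left(-1\right) 22\right)\right) - -13885 = \left(\left(-7144 + 47 \cdot \frac{1}{2}\right) - 90\right) + 13885 = \left(\left(-7144 + \frac{47}{2}\right) - 90\right) + 13885 = \left(- \frac{14241}{2} - 90\right) + 13885 = - \frac{14421}{2} + 13885 = \frac{13349}{2}$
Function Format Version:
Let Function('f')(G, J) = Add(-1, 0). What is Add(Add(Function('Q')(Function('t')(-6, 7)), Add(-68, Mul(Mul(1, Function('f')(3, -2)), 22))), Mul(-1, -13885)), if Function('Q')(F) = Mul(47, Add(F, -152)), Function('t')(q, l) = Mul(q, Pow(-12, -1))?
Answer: Rational(13349, 2) ≈ 6674.5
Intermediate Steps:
Function('t')(q, l) = Mul(Rational(-1, 12), q) (Function('t')(q, l) = Mul(q, Rational(-1, 12)) = Mul(Rational(-1, 12), q))
Function('f')(G, J) = -1
Function('Q')(F) = Add(-7144, Mul(47, F)) (Function('Q')(F) = Mul(47, Add(-152, F)) = Add(-7144, Mul(47, F)))
Add(Add(Function('Q')(Function('t')(-6, 7)), Add(-68, Mul(Mul(1, Function('f')(3, -2)), 22))), Mul(-1, -13885)) = Add(Add(Add(-7144, Mul(47, Mul(Rational(-1, 12), -6))), Add(-68, Mul(Mul(1, -1), 22))), Mul(-1, -13885)) = Add(Add(Add(-7144, Mul(47, Rational(1, 2))), Add(-68, Mul(-1, 22))), 13885) = Add(Add(Add(-7144, Rational(47, 2)), Add(-68, -22)), 13885) = Add(Add(Rational(-14241, 2), -90), 13885) = Add(Rational(-14421, 2), 13885) = Rational(13349, 2)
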